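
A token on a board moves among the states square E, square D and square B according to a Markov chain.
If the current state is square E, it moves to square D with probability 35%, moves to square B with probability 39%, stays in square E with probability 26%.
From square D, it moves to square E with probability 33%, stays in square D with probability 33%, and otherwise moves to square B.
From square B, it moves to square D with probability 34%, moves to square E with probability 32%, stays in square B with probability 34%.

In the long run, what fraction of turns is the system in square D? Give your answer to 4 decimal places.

Let the stationary distribution be π with π = πP and π_1 + π_2 + π_3 = 1.
π_1 = 0.26·π_1 + 0.33·π_2 + 0.32·π_3
π_2 = 0.35·π_1 + 0.33·π_2 + 0.34·π_3
Solving with the normalization constraint gives π = (0.3051, 0.3397, 0.3553).
So the stationary probability of square D is 0.3397.

0.3397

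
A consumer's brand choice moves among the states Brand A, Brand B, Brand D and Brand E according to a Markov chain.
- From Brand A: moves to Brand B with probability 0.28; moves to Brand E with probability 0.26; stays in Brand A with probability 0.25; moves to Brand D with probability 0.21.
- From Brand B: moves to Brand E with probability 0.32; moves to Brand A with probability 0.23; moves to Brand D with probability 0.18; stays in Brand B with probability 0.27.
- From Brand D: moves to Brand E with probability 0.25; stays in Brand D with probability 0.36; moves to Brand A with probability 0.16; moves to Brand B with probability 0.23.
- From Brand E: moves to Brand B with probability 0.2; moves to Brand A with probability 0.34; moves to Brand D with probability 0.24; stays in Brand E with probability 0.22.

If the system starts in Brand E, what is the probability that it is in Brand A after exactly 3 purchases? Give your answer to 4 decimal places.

0.2463

Propagate the distribution vector 3 purchases from Brand E.
After 0 purchases: (0.0000, 0.0000, 0.0000, 1.0000)
After 1 purchase: (0.3400, 0.2000, 0.2400, 0.2200)
After 2 purchases: (0.2442, 0.2484, 0.2466, 0.2608)
After 3 purchases: (0.2463, 0.2443, 0.2474, 0.2620)
P(in Brand A after 3 purchases) = 0.2463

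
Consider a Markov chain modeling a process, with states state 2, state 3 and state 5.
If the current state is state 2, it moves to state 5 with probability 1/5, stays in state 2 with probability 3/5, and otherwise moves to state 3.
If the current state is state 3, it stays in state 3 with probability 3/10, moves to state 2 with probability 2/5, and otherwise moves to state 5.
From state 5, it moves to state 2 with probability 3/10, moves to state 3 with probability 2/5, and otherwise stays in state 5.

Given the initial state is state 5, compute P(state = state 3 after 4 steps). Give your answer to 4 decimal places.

0.2798

Propagate the distribution vector 4 steps from state 5.
After 0 steps: (0.0000, 0.0000, 1.0000)
After 1 step: (0.3000, 0.4000, 0.3000)
After 2 steps: (0.4300, 0.3000, 0.2700)
After 3 steps: (0.4590, 0.2840, 0.2570)
After 4 steps: (0.4661, 0.2798, 0.2541)
P(in state 3 after 4 steps) = 0.2798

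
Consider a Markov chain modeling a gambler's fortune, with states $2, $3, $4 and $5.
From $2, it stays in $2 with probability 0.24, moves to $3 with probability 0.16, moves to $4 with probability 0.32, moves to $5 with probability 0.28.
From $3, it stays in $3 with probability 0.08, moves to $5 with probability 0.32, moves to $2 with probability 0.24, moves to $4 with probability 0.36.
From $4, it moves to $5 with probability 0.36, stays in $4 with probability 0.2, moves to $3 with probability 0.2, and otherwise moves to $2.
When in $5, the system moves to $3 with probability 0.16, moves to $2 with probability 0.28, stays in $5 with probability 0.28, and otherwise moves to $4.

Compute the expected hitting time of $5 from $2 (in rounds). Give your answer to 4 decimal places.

3.2293

Let t(s) be the expected number of rounds to first reach $5 from state s, with t($5) = 0. Conditioning on the first round:
t($2) = 1 + 0.24·t($2) + 0.16·t($3) + 0.32·t($4)
t($3) = 1 + 0.24·t($2) + 0.08·t($3) + 0.36·t($4)
t($4) = 1 + 0.24·t($2) + 0.2·t($3) + 0.2·t($4)
Solving: t($2) = 3.2293, t($3) = 3.1009, t($4) = 2.9940.
Expected rounds from $2 to $5: 3.2293.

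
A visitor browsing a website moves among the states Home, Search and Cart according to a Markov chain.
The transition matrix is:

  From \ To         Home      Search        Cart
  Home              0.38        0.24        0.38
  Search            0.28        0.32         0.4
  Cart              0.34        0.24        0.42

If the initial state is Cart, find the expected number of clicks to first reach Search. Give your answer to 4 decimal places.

4.1667

Let t(s) be the expected number of clicks to first reach Search from state s, with t(Search) = 0. Conditioning on the first click:
t(Home) = 1 + 0.38·t(Home) + 0.38·t(Cart)
t(Cart) = 1 + 0.34·t(Home) + 0.42·t(Cart)
Solving: t(Home) = 4.1667, t(Cart) = 4.1667.
Expected clicks from Cart to Search: 4.1667.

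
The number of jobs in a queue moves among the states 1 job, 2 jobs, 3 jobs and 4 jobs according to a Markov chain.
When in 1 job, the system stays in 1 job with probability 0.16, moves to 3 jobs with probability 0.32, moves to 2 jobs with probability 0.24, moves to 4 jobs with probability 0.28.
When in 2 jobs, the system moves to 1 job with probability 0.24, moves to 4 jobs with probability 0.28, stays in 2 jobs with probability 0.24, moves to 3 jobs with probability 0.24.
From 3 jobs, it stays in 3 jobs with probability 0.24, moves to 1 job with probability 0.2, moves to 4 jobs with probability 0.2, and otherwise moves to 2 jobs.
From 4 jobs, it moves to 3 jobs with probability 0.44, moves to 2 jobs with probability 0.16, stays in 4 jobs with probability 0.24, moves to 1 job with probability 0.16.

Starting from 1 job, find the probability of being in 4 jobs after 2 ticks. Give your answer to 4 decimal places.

Propagate the distribution vector 2 ticks from 1 job.
After 0 ticks: (1.0000, 0.0000, 0.0000, 0.0000)
After 1 tick: (0.1600, 0.2400, 0.3200, 0.2800)
After 2 ticks: (0.1920, 0.2560, 0.3088, 0.2432)
P(in 4 jobs after 2 ticks) = 0.2432

0.2432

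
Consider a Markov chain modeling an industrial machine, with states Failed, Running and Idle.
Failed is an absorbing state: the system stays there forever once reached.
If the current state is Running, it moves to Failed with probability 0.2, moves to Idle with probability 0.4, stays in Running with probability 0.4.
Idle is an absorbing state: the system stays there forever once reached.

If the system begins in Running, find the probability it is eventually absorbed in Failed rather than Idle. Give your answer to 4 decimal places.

0.3333

Let h(s) be the probability of absorption at Failed starting from transient state s. Then h(Failed) = 1 and h(Idle) = 0. By first-step analysis:
h(Running) = 0.2·1 + 0.4·h(Running) + 0.4·0
Solving: h(Running) = 0.3333.
Starting from Running, the probability is 0.3333.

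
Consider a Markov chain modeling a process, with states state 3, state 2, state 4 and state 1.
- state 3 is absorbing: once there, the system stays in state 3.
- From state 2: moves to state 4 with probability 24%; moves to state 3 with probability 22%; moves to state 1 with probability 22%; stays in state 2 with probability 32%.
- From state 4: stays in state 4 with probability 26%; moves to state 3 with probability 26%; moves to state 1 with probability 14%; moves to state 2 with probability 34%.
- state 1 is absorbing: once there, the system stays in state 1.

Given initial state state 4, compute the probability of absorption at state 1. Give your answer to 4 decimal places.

Let h(s) be the probability of absorption at state 1 starting from transient state s. Then h(state 1) = 1 and h(state 3) = 0. By first-step analysis:
h(state 2) = 0.22·0 + 0.32·h(state 2) + 0.24·h(state 4) + 0.22·1
h(state 4) = 0.26·0 + 0.34·h(state 2) + 0.26·h(state 4) + 0.14·1
Solving: h(state 2) = 0.4658, h(state 4) = 0.4032.
Starting from state 4, the probability is 0.4032.

0.4032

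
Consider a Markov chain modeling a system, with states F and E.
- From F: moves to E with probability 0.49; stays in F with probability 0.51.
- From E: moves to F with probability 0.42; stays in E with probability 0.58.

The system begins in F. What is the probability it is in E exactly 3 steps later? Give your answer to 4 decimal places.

0.5381

Propagate the distribution vector 3 steps from F.
After 0 steps: (1.0000, 0.0000)
After 1 step: (0.5100, 0.4900)
After 2 steps: (0.4659, 0.5341)
After 3 steps: (0.4619, 0.5381)
P(in E after 3 steps) = 0.5381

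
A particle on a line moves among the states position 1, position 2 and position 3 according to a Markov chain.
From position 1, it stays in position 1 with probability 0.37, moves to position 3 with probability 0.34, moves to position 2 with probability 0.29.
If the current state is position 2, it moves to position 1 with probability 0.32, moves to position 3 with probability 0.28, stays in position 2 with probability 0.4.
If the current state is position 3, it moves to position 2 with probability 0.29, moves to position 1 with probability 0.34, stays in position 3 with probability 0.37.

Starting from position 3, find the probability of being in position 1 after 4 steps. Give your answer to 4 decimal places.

0.3438

Propagate the distribution vector 4 steps from position 3.
After 0 steps: (0.0000, 0.0000, 1.0000)
After 1 step: (0.3400, 0.2900, 0.3700)
After 2 steps: (0.3444, 0.3219, 0.3337)
After 3 steps: (0.3439, 0.3254, 0.3307)
After 4 steps: (0.3438, 0.3258, 0.3304)
P(in position 1 after 4 steps) = 0.3438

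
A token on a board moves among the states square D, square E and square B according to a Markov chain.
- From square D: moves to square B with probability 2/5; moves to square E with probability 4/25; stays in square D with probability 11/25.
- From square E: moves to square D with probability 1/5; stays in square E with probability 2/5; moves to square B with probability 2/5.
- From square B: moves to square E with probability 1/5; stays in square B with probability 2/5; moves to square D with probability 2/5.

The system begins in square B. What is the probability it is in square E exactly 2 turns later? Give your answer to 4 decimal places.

Sum over the intermediate state after 1 turn:
P = P(square B→square D)·P(square D→square E) + P(square B→square E)·P(square E→square E) + P(square B→square B)·P(square B→square E)
  = 0.4×0.16 + 0.2×0.4 + 0.4×0.2
  = 0.0640 + 0.0800 + 0.0800 = 0.2240

0.2240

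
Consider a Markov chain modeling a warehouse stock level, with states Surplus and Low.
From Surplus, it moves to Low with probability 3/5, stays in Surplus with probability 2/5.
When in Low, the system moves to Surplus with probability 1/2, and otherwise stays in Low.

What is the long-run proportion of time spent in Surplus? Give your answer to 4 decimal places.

Let the stationary distribution be π with π = πP and π_1 + π_2 = 1.
π_1 = 0.4·π_1 + 0.5·π_2
Solving with the normalization constraint gives π = (0.4545, 0.5455).
So the stationary probability of Surplus is 0.4545.

0.4545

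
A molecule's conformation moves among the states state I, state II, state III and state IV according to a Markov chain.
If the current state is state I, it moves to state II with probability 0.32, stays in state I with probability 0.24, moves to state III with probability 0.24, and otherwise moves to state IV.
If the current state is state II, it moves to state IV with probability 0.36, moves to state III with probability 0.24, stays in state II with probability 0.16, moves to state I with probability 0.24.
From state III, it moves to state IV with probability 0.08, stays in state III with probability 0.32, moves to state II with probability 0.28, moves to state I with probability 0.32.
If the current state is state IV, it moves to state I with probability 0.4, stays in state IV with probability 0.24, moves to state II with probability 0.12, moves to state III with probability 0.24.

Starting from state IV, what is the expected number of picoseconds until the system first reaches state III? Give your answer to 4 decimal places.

Let t(s) be the expected number of picoseconds to first reach state III from state s, with t(state III) = 0. Conditioning on the first picosecond:
t(state I) = 1 + 0.24·t(state I) + 0.32·t(state II) + 0.2·t(state IV)
t(state II) = 1 + 0.24·t(state I) + 0.16·t(state II) + 0.36·t(state IV)
t(state IV) = 1 + 0.4·t(state I) + 0.12·t(state II) + 0.24·t(state IV)
Solving: t(state I) = 4.1667, t(state II) = 4.1667, t(state IV) = 4.1667.
Expected picoseconds from state IV to state III: 4.1667.

4.1667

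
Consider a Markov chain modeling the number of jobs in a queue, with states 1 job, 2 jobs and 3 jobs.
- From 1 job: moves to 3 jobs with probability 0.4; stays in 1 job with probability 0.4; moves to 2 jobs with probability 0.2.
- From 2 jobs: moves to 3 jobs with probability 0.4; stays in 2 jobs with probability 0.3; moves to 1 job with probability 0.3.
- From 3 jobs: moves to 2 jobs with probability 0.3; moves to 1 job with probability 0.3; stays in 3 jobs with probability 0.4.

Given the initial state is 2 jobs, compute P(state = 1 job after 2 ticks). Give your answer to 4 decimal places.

Sum over the intermediate state after 1 tick:
P = P(2 jobs→1 job)·P(1 job→1 job) + P(2 jobs→2 jobs)·P(2 jobs→1 job) + P(2 jobs→3 jobs)·P(3 jobs→1 job)
  = 0.3×0.4 + 0.3×0.3 + 0.4×0.3
  = 0.1200 + 0.0900 + 0.1200 = 0.3300

0.3300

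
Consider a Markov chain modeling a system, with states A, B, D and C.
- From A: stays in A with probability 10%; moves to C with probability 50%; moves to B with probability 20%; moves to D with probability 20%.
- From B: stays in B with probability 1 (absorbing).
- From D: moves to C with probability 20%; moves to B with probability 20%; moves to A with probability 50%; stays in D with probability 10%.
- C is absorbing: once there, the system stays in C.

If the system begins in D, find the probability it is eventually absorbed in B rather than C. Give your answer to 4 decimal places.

Let h(s) be the probability of absorption at B starting from transient state s. Then h(B) = 1 and h(C) = 0. By first-step analysis:
h(A) = 0.1·h(A) + 0.2·1 + 0.2·h(D) + 0.5·0
h(D) = 0.5·h(A) + 0.2·1 + 0.1·h(D) + 0.2·0
Solving: h(A) = 0.3099, h(D) = 0.3944.
Starting from D, the probability is 0.3944.

0.3944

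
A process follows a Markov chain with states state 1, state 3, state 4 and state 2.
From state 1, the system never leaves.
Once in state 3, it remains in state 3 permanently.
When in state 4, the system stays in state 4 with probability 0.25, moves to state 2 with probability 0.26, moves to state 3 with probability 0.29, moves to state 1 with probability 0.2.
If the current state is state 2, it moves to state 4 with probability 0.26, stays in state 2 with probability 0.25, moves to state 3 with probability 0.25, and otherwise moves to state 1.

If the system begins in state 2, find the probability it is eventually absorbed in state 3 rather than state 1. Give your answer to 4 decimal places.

Let h(s) be the probability of absorption at state 3 starting from transient state s. Then h(state 3) = 1 and h(state 1) = 0. By first-step analysis:
h(state 4) = 0.2·0 + 0.29·1 + 0.25·h(state 4) + 0.26·h(state 2)
h(state 2) = 0.24·0 + 0.25·1 + 0.26·h(state 4) + 0.25·h(state 2)
Solving: h(state 4) = 0.5708, h(state 2) = 0.5312.
Starting from state 2, the probability is 0.5312.

0.5312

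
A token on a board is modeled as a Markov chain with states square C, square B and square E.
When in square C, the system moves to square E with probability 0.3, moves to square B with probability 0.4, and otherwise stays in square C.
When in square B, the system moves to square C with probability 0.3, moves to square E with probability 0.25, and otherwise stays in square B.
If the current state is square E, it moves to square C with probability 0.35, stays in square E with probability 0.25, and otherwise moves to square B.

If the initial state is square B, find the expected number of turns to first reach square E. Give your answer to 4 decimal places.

Let t(s) be the expected number of turns to first reach square E from state s, with t(square E) = 0. Conditioning on the first turn:
t(square C) = 1 + 0.3·t(square C) + 0.4·t(square B)
t(square B) = 1 + 0.3·t(square C) + 0.45·t(square B)
Solving: t(square C) = 3.5849, t(square B) = 3.7736.
Expected turns from square B to square E: 3.7736.

3.7736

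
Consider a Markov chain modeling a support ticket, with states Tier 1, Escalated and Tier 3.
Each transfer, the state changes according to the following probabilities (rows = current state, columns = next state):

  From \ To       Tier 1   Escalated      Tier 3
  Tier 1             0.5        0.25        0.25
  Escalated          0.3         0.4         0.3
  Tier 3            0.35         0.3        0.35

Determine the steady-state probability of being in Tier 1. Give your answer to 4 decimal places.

0.3934

Let the stationary distribution be π with π = πP and π_1 + π_2 + π_3 = 1.
π_1 = 0.5·π_1 + 0.3·π_2 + 0.35·π_3
π_2 = 0.25·π_1 + 0.4·π_2 + 0.3·π_3
Solving with the normalization constraint gives π = (0.3934, 0.3115, 0.2951).
So the stationary probability of Tier 1 is 0.3934.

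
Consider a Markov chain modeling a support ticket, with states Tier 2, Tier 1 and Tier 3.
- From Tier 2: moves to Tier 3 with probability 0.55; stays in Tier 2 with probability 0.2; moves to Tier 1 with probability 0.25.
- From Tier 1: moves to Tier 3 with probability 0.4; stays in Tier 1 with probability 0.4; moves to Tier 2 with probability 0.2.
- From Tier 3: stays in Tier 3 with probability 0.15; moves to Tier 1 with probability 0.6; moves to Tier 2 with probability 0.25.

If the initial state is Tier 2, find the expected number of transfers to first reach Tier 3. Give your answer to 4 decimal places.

Let t(s) be the expected number of transfers to first reach Tier 3 from state s, with t(Tier 3) = 0. Conditioning on the first transfer:
t(Tier 2) = 1 + 0.2·t(Tier 2) + 0.25·t(Tier 1)
t(Tier 1) = 1 + 0.2·t(Tier 2) + 0.4·t(Tier 1)
Solving: t(Tier 2) = 1.9767, t(Tier 1) = 2.3256.
Expected transfers from Tier 2 to Tier 3: 1.9767.

1.9767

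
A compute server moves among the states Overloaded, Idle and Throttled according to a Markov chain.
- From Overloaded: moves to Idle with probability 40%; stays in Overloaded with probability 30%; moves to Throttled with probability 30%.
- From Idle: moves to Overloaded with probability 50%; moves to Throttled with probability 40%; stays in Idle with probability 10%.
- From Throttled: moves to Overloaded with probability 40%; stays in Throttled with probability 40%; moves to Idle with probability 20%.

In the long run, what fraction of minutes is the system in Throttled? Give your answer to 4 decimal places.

Let the stationary distribution be π with π = πP and π_1 + π_2 + π_3 = 1.
π_1 = 0.3·π_1 + 0.5·π_2 + 0.4·π_3
π_2 = 0.4·π_1 + 0.1·π_2 + 0.2·π_3
Solving with the normalization constraint gives π = (0.3866, 0.2521, 0.3613).
So the stationary probability of Throttled is 0.3613.

0.3613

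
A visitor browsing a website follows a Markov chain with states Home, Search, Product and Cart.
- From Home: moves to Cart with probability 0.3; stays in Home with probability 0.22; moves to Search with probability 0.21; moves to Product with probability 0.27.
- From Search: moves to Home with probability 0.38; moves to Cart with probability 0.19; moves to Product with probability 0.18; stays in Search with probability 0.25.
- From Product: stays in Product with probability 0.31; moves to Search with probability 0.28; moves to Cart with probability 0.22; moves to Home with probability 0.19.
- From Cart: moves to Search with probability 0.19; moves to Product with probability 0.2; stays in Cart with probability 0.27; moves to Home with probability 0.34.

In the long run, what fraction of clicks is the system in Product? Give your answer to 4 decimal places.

Let the stationary distribution be π with π = πP and π_1 + π_2 + π_3 + π_4 = 1.
π_1 = 0.22·π_1 + 0.38·π_2 + 0.19·π_3 + 0.34·π_4
π_2 = 0.21·π_1 + 0.25·π_2 + 0.28·π_3 + 0.19·π_4
π_3 = 0.27·π_1 + 0.18·π_2 + 0.31·π_3 + 0.2·π_4
Solving with the normalization constraint gives π = (0.2795, 0.2312, 0.2415, 0.2478).
So the stationary probability of Product is 0.2415.

0.2415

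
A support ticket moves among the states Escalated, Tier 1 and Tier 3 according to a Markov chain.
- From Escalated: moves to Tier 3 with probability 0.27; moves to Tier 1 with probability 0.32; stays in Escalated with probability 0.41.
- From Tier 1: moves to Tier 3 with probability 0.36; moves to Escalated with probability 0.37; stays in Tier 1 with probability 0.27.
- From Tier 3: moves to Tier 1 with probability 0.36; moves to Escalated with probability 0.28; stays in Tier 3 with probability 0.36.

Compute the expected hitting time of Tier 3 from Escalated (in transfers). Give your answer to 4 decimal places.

3.3622

Let t(s) be the expected number of transfers to first reach Tier 3 from state s, with t(Tier 3) = 0. Conditioning on the first transfer:
t(Escalated) = 1 + 0.41·t(Escalated) + 0.32·t(Tier 1)
t(Tier 1) = 1 + 0.37·t(Escalated) + 0.27·t(Tier 1)
Solving: t(Escalated) = 3.3622, t(Tier 1) = 3.0740.
Expected transfers from Escalated to Tier 3: 3.3622.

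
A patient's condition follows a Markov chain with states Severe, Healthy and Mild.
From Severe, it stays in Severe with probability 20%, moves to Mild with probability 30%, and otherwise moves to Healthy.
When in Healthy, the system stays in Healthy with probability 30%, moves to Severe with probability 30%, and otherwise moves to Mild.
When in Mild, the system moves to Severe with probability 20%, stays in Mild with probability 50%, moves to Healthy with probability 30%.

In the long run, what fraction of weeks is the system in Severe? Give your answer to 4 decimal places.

Let the stationary distribution be π with π = πP and π_1 + π_2 + π_3 = 1.
π_1 = 0.2·π_1 + 0.3·π_2 + 0.2·π_3
π_2 = 0.5·π_1 + 0.3·π_2 + 0.3·π_3
Solving with the normalization constraint gives π = (0.2347, 0.3469, 0.4184).
So the stationary probability of Severe is 0.2347.

0.2347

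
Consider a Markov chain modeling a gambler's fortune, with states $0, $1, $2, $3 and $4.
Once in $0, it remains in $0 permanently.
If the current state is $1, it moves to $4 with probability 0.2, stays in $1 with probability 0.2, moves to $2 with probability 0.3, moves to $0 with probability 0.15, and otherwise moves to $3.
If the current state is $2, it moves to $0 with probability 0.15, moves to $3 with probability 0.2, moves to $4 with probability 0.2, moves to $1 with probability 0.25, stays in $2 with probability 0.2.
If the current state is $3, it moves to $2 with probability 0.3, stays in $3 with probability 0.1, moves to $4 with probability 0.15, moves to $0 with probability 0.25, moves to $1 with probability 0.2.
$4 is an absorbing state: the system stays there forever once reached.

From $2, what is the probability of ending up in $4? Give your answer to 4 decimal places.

0.5339

Let h(s) be the probability of absorption at $4 starting from transient state s. Then h($4) = 1 and h($0) = 0. By first-step analysis:
h($1) = 0.15·0 + 0.2·h($1) + 0.3·h($2) + 0.15·h($3) + 0.2·1
h($2) = 0.15·0 + 0.25·h($1) + 0.2·h($2) + 0.2·h($3) + 0.2·1
h($3) = 0.25·0 + 0.2·h($1) + 0.3·h($2) + 0.1·h($3) + 0.15·1
Solving: h($1) = 0.5372, h($2) = 0.5339, h($3) = 0.4640.
Starting from $2, the probability is 0.5339.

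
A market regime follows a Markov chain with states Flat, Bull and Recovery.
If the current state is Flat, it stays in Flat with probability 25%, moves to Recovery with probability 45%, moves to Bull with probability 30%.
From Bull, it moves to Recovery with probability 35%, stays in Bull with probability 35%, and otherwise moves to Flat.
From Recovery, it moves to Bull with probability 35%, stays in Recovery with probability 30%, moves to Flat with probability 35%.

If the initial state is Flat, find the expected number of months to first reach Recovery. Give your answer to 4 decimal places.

Let t(s) be the expected number of months to first reach Recovery from state s, with t(Recovery) = 0. Conditioning on the first month:
t(Flat) = 1 + 0.25·t(Flat) + 0.3·t(Bull)
t(Bull) = 1 + 0.3·t(Flat) + 0.35·t(Bull)
Solving: t(Flat) = 2.3899, t(Bull) = 2.6415.
Expected months from Flat to Recovery: 2.3899.

2.3899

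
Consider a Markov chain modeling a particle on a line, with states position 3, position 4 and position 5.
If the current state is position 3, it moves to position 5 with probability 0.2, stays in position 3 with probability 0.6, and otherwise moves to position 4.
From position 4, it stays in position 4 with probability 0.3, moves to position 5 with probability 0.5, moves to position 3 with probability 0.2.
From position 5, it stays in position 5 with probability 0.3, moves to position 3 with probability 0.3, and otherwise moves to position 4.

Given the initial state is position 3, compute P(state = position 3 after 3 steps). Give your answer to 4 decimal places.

Propagate the distribution vector 3 steps from position 3.
After 0 steps: (1.0000, 0.0000, 0.0000)
After 1 step: (0.6000, 0.2000, 0.2000)
After 2 steps: (0.4600, 0.2600, 0.2800)
After 3 steps: (0.4120, 0.2820, 0.3060)
P(in position 3 after 3 steps) = 0.4120

0.4120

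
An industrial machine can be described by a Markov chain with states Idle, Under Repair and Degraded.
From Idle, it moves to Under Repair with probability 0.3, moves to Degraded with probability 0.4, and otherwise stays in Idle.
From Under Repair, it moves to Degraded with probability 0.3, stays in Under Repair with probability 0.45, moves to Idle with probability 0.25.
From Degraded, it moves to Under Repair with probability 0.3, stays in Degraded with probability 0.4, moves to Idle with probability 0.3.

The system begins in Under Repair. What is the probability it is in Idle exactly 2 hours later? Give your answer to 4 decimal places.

0.2775

Sum over the intermediate state after 1 hour:
P = P(Under Repair→Idle)·P(Idle→Idle) + P(Under Repair→Under Repair)·P(Under Repair→Idle) + P(Under Repair→Degraded)·P(Degraded→Idle)
  = 0.25×0.3 + 0.45×0.25 + 0.3×0.3
  = 0.0750 + 0.1125 + 0.0900 = 0.2775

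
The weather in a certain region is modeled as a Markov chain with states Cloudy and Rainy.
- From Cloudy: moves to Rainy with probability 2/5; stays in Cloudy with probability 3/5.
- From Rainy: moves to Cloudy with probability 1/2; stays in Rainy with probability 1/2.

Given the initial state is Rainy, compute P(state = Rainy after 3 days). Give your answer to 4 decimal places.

Propagate the distribution vector 3 days from Rainy.
After 0 days: (0.0000, 1.0000)
After 1 day: (0.5000, 0.5000)
After 2 days: (0.5500, 0.4500)
After 3 days: (0.5550, 0.4450)
P(in Rainy after 3 days) = 0.4450

0.4450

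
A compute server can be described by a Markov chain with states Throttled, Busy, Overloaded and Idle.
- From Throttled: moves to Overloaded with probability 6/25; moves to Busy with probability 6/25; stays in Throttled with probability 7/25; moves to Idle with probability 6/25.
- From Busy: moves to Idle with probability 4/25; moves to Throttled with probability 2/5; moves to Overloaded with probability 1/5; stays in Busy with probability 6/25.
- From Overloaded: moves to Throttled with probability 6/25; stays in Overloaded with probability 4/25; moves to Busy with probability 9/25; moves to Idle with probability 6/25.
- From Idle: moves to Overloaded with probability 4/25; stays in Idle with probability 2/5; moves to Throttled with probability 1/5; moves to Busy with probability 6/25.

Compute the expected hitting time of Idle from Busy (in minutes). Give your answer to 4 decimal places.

Let t(s) be the expected number of minutes to first reach Idle from state s, with t(Idle) = 0. Conditioning on the first minute:
t(Throttled) = 1 + 0.28·t(Throttled) + 0.24·t(Busy) + 0.24·t(Overloaded)
t(Busy) = 1 + 0.4·t(Throttled) + 0.24·t(Busy) + 0.2·t(Overloaded)
t(Overloaded) = 1 + 0.24·t(Throttled) + 0.36·t(Busy) + 0.16·t(Overloaded)
Solving: t(Throttled) = 4.5712, t(Busy) = 4.9353, t(Overloaded) = 4.6117.
Expected minutes from Busy to Idle: 4.9353.

4.9353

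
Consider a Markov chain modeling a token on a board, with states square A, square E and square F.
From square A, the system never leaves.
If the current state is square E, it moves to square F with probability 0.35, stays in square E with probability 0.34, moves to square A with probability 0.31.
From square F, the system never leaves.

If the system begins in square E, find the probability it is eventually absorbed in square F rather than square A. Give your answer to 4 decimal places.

Let h(s) be the probability of absorption at square F starting from transient state s. Then h(square F) = 1 and h(square A) = 0. By first-step analysis:
h(square E) = 0.31·0 + 0.34·h(square E) + 0.35·1
Solving: h(square E) = 0.5303.
Starting from square E, the probability is 0.5303.

0.5303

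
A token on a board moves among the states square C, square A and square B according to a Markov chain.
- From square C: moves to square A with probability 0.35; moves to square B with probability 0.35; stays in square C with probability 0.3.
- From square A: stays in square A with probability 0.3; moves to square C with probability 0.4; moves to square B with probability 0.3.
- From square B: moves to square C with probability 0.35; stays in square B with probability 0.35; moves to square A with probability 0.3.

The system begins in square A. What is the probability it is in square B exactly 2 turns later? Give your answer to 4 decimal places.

0.3350

Sum over the intermediate state after 1 turn:
P = P(square A→square C)·P(square C→square B) + P(square A→square A)·P(square A→square B) + P(square A→square B)·P(square B→square B)
  = 0.4×0.35 + 0.3×0.3 + 0.3×0.35
  = 0.1400 + 0.0900 + 0.1050 = 0.3350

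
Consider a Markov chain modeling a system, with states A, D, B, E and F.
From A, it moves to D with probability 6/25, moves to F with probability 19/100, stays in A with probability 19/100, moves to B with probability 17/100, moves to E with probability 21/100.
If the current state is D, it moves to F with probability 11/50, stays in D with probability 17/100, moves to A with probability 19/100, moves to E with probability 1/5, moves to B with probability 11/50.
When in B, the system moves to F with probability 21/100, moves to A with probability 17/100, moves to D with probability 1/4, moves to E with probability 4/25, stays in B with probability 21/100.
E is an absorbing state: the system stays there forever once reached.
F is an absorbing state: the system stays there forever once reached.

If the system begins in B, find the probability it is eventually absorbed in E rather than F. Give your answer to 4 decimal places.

0.4604

Let h(s) be the probability of absorption at E starting from transient state s. Then h(E) = 1 and h(F) = 0. By first-step analysis:
h(A) = 0.19·h(A) + 0.24·h(D) + 0.17·h(B) + 0.21·1 + 0.19·0
h(D) = 0.19·h(A) + 0.17·h(D) + 0.22·h(B) + 0.2·1 + 0.22·0
h(B) = 0.17·h(A) + 0.25·h(D) + 0.21·h(B) + 0.16·1 + 0.21·0
Solving: h(A) = 0.4972, h(D) = 0.4768, h(B) = 0.4604.
Starting from B, the probability is 0.4604.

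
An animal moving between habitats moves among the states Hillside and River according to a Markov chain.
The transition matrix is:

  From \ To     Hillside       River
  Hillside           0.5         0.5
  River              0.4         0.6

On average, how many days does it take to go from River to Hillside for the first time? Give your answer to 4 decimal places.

Let t(s) be the expected number of days to first reach Hillside from state s, with t(Hillside) = 0. Conditioning on the first day:
t(River) = 1 + 0.6·t(River)
Solving: t(River) = 2.5000.
Expected days from River to Hillside: 2.5000.

2.5000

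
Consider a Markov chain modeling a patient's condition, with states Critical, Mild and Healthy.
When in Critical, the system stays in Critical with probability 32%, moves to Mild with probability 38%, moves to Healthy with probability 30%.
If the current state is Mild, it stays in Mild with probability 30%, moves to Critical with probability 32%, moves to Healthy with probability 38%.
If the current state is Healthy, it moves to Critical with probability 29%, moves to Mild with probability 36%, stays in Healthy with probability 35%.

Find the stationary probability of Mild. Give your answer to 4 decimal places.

0.3455

Let the stationary distribution be π with π = πP and π_1 + π_2 + π_3 = 1.
π_1 = 0.32·π_1 + 0.32·π_2 + 0.29·π_3
π_2 = 0.38·π_1 + 0.3·π_2 + 0.36·π_3
Solving with the normalization constraint gives π = (0.3097, 0.3455, 0.3449).
So the stationary probability of Mild is 0.3455.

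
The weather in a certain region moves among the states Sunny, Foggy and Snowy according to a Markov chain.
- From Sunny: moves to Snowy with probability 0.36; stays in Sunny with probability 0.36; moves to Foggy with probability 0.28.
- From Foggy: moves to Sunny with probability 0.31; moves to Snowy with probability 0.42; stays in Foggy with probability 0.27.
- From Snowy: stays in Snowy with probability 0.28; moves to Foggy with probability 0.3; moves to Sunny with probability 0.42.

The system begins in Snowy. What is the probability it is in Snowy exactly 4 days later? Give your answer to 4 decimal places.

0.3492

Propagate the distribution vector 4 days from Snowy.
After 0 days: (0.0000, 0.0000, 1.0000)
After 1 day: (0.4200, 0.3000, 0.2800)
After 2 days: (0.3618, 0.2826, 0.3556)
After 3 days: (0.3672, 0.2843, 0.3485)
After 4 days: (0.3667, 0.2841, 0.3492)
P(in Snowy after 4 days) = 0.3492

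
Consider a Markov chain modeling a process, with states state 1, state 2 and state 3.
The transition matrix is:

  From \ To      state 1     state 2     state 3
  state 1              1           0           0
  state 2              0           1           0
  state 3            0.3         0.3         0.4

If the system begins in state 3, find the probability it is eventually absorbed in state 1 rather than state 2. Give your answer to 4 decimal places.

0.5000

Let h(s) be the probability of absorption at state 1 starting from transient state s. Then h(state 1) = 1 and h(state 2) = 0. By first-step analysis:
h(state 3) = 0.3·1 + 0.3·0 + 0.4·h(state 3)
Solving: h(state 3) = 0.5000.
Starting from state 3, the probability is 0.5000.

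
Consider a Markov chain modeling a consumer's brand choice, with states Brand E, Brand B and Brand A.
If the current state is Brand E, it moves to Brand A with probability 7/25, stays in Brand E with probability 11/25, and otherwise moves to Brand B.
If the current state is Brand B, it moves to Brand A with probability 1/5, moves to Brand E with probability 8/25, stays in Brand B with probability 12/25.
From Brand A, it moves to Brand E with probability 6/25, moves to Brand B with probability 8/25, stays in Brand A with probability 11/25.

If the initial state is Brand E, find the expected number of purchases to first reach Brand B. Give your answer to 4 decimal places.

3.4091

Let t(s) be the expected number of purchases to first reach Brand B from state s, with t(Brand B) = 0. Conditioning on the first purchase:
t(Brand E) = 1 + 0.44·t(Brand E) + 0.28·t(Brand A)
t(Brand A) = 1 + 0.24·t(Brand E) + 0.44·t(Brand A)
Solving: t(Brand E) = 3.4091, t(Brand A) = 3.2468.
Expected purchases from Brand E to Brand B: 3.4091.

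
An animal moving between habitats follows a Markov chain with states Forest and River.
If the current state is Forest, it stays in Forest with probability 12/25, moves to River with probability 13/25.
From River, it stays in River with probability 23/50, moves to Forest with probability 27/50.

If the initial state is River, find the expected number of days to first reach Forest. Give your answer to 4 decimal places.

1.8519

Let t(s) be the expected number of days to first reach Forest from state s, with t(Forest) = 0. Conditioning on the first day:
t(River) = 1 + 0.46·t(River)
Solving: t(River) = 1.8519.
Expected days from River to Forest: 1.8519.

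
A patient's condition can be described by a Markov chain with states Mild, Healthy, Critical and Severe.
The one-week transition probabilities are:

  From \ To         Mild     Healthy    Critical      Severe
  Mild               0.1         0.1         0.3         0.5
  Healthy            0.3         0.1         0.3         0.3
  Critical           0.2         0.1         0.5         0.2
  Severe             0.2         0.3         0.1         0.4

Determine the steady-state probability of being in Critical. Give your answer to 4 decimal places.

Let the stationary distribution be π with π = πP and π_1 + π_2 + π_3 + π_4 = 1.
π_1 = 0.1·π_1 + 0.3·π_2 + 0.2·π_3 + 0.2·π_4
π_2 = 0.1·π_1 + 0.1·π_2 + 0.1·π_3 + 0.3·π_4
π_3 = 0.3·π_1 + 0.3·π_2 + 0.5·π_3 + 0.1·π_4
Solving with the normalization constraint gives π = (0.1972, 0.1690, 0.2887, 0.3451).
So the stationary probability of Critical is 0.2887.

0.2887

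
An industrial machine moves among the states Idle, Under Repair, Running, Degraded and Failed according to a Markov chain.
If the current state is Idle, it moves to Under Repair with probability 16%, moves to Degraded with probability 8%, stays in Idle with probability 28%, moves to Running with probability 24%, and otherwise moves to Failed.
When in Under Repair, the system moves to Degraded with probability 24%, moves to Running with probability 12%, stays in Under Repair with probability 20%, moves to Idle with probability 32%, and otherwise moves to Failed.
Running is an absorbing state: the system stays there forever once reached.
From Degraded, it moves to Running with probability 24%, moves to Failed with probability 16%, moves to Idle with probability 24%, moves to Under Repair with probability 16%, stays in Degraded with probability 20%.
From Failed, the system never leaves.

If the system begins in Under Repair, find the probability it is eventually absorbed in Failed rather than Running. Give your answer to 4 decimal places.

0.4782

Let h(s) be the probability of absorption at Failed starting from transient state s. Then h(Failed) = 1 and h(Running) = 0. By first-step analysis:
h(Idle) = 0.28·h(Idle) + 0.16·h(Under Repair) + 0.24·0 + 0.08·h(Degraded) + 0.24·1
h(Under Repair) = 0.32·h(Idle) + 0.2·h(Under Repair) + 0.12·0 + 0.24·h(Degraded) + 0.12·1
h(Degraded) = 0.24·h(Idle) + 0.16·h(Under Repair) + 0.24·0 + 0.2·h(Degraded) + 0.16·1
Solving: h(Idle) = 0.4887, h(Under Repair) = 0.4782, h(Degraded) = 0.4423.
Starting from Under Repair, the probability is 0.4782.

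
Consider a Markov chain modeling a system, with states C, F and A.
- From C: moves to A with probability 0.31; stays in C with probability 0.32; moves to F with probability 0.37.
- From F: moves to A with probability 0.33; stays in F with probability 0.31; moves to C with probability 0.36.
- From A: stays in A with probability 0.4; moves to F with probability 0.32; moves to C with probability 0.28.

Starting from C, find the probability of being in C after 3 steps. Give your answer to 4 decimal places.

Propagate the distribution vector 3 steps from C.
After 0 steps: (1.0000, 0.0000, 0.0000)
After 1 step: (0.3200, 0.3700, 0.3100)
After 2 steps: (0.3224, 0.3323, 0.3453)
After 3 steps: (0.3195, 0.3328, 0.3477)
P(in C after 3 steps) = 0.3195

0.3195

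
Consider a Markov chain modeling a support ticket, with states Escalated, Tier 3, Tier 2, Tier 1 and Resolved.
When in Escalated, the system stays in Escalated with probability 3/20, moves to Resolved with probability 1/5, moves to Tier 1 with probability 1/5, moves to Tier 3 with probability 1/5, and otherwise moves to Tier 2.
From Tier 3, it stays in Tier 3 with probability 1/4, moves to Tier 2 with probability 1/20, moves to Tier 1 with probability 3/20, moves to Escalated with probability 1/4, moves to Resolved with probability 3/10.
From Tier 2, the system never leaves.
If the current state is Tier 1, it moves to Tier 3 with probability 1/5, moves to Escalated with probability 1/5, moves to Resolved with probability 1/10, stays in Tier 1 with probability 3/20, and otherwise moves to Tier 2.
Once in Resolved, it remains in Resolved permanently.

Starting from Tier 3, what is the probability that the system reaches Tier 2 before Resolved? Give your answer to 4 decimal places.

0.3666

Let h(s) be the probability of absorption at Tier 2 starting from transient state s. Then h(Tier 2) = 1 and h(Resolved) = 0. By first-step analysis:
h(Escalated) = 0.15·h(Escalated) + 0.2·h(Tier 3) + 0.25·1 + 0.2·h(Tier 1) + 0.2·0
h(Tier 3) = 0.25·h(Escalated) + 0.25·h(Tier 3) + 0.05·1 + 0.15·h(Tier 1) + 0.3·0
h(Tier 1) = 0.2·h(Escalated) + 0.2·h(Tier 3) + 0.35·1 + 0.15·h(Tier 1) + 0.1·0
Solving: h(Escalated) = 0.5267, h(Tier 3) = 0.3666, h(Tier 1) = 0.6220.
Starting from Tier 3, the probability is 0.3666.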